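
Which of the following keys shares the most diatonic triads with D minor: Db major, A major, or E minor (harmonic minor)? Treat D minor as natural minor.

E minor

Triads of D minor (natural minor): D minor (i), E diminished (ii°), F major (III), G minor (iv), A minor (v), Bb major (VI), C major (VII).
Db major shares 0: none.
A major shares 0: none.
E minor (harmonic minor) shares 2: Am, C.
The most common triads (2) are shared with E minor.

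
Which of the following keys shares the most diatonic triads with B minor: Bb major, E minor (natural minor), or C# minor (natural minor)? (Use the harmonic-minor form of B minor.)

E minor

Triads of B minor (harmonic minor): B minor (i), C# diminished (ii°), D augmented (III+), E minor (iv), F# major (V), G major (VI), A# diminished (vii°).
Bb major shares 0: none.
E minor (natural minor) shares 3: Bm, Em, G.
C# minor (natural minor) shares 0: none.
The most common triads (3) are shared with E minor.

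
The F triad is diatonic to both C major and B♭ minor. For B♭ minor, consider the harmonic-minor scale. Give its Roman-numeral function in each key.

IV in C major; V in B♭ minor

The scale of C major is C D E F G A B; F is degree 4, and the triad built there (F-A-C) is major, so it is IV.
The scale of B♭ minor (harmonic minor) is B♭ C D♭ E♭ F G♭ A; F is degree 5, and the triad built there (F-A-C) is major, so it is V.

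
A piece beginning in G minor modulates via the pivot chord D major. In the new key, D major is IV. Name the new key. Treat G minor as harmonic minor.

A major

The numeral IV denotes a major triad on scale degree 4. With D on degree 4, the tonic of the new key is A.
Degree 4 carries a major triad in major keys, so the destination is A major.
Check: the diatonic triads of A major are A (I), Bm (ii), C#m (iii), D (IV), E (V), F#m (vi), G#dim (vii°) — D major is indeed IV.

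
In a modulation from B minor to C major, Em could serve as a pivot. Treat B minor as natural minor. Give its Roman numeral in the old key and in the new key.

iv in B minor; iii in C major

The scale of B minor (natural minor) is B C♯ D E F♯ G A; E is degree 4, and the triad built there (E-G-B) is minor, so it is iv.
The scale of C major is C D E F G A B; E is degree 3, and the triad built there (E-G-B) is minor, so it is iii.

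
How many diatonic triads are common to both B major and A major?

2

Diatonic triads of B major: B (I), C#m (ii), D#m (iii), E (IV), F# (V), G#m (vi), A#dim (vii°).
Diatonic triads of A major: A (I), Bm (ii), C#m (iii), D (IV), E (V), F#m (vi), G#dim (vii°).
Matching root and quality in both lists: C#m, E.
That gives 2 common triads.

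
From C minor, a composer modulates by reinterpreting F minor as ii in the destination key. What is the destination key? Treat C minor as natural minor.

Eb major

The numeral ii denotes a minor triad on scale degree 2. With F on degree 2, the tonic of the new key is Eb.
Degree 2 carries a minor triad in major keys, so the destination is Eb major.
Check: the diatonic triads of Eb major are Eb (I), Fm (ii), Gm (iii), Ab (IV), Bb (V), Cm (vi), Ddim (vii°) — F minor is indeed ii.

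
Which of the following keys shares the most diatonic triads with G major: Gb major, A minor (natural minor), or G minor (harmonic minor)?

A minor

Triads of G major: G (I), Am (ii), Bm (iii), C (IV), D (V), Em (vi), F#dim (vii°).
Gb major shares 0: none.
A minor (natural minor) shares 4: G, Am, C, Em.
G minor (harmonic minor) shares 2: D, F#dim.
The most common triads (4) are shared with A minor.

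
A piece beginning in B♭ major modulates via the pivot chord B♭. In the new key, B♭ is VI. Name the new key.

D minor

The numeral VI denotes a major triad on scale degree 6. With B♭ on degree 6, the tonic of the new key is D.
Degree 6 carries a major triad in minor keys, so the destination is D minor.
Check: the diatonic triads of D minor (natural minor) are Dm (i), Edim (ii°), F (III), Gm (iv), Am (v), B♭ (VI), C (VII) — B♭ is indeed VI.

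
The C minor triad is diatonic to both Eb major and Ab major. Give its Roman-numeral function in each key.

vi in Eb major; iii in Ab major

The scale of Eb major is Eb F G Ab Bb C D; C is degree 6, and the triad built there (C-Eb-G) is minor, so it is vi.
The scale of Ab major is Ab Bb C Db Eb F G; C is degree 3, and the triad built there (C-Eb-G) is minor, so it is iii.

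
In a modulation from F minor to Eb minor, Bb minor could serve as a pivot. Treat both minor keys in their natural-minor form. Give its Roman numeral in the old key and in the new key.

iv in F minor; v in Eb minor

The scale of F minor (natural minor) is F G Ab Bb C Db Eb; Bb is degree 4, and the triad built there (Bb-Db-F) is minor, so it is iv.
The scale of Eb minor (natural minor) is Eb F Gb Ab Bb Cb Db; Bb is degree 5, and the triad built there (Bb-Db-F) is minor, so it is v.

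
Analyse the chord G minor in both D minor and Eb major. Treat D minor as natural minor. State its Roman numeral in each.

The scale of D minor (natural minor) is D E F G A Bb C; G is degree 4, and the triad built there (G-Bb-D) is minor, so it is iv.
The scale of Eb major is Eb F G Ab Bb C D; G is degree 3, and the triad built there (G-Bb-D) is minor, so it is iii.

iv in D minor; iii in Eb major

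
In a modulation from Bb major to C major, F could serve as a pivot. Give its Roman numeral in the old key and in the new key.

The scale of Bb major is Bb C D Eb F G A; F is degree 5, and the triad built there (F-A-C) is major, so it is V.
The scale of C major is C D E F G A B; F is degree 4, and the triad built there (F-A-C) is major, so it is IV.

V in Bb major; IV in C major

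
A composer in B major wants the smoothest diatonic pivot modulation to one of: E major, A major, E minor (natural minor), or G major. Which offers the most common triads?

E major

Triads of B major: B (I), C#m (ii), D#m (iii), E (IV), F# (V), G#m (vi), A#dim (vii°).
E major shares 4: B, C#m, E, G#m.
A major shares 2: C#m, E.
E minor (natural minor) shares 0: none.
G major shares 0: none.
The most common triads (4) are shared with E major.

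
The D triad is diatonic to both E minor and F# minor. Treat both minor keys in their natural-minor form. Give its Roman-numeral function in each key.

The scale of E minor (natural minor) is E F# G A B C D; D is degree 7, and the triad built there (D-F#-A) is major, so it is VII.
The scale of F# minor (natural minor) is F# G# A B C# D E; D is degree 6, and the triad built there (D-F#-A) is major, so it is VI.

VII in E minor; VI in F# minor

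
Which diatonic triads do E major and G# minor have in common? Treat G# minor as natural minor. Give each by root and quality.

Triads in E major: E major (I), F# minor (ii), G# minor (iii), A major (IV), B major (V), C# minor (vi), D# diminished (vii°).
Triads in G# minor (natural minor): G# minor (i), A# diminished (ii°), B major (III), C# minor (iv), D# minor (v), E major (VI), F# major (VII).
Shared triads with their functions: E major (I in E major, VI in G# minor); G# minor (iii in E major, i in G# minor); B major (V in E major, III in G# minor); C# minor (vi in E major, iv in G# minor).

E, G#m, B, C#m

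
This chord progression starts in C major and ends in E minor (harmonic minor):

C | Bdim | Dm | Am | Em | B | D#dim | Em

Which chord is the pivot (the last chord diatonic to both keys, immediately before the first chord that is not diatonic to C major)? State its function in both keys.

Chords diatonic to C major: C, Dm, Em, F, G, Am, Bdim.
Reading the progression, the first chord not in that set is B, so the modulation leaves C major there.
The chord immediately before B is Em, which is diatonic to both keys: iii in C major and i in E minor.

Em — iii in C major, i in E minor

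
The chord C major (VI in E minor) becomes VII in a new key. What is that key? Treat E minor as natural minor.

D minor

The numeral VII denotes a major triad on scale degree 7. With C on degree 7, the tonic of the new key is D.
Degree 7 carries a major triad in natural-minor keys, so the destination is D minor.
Check: the diatonic triads of D minor (natural minor) are Dm (i), Edim (ii°), F (III), Gm (iv), Am (v), Bb (VI), C (VII) — C major is indeed VII.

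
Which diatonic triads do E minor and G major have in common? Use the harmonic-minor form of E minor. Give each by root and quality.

Em, F♯dim, Am, C

Triads in E minor (harmonic minor): E minor (i), F♯ diminished (ii°), G augmented (III+), A minor (iv), B major (V), C major (VI), D♯ diminished (vii°).
Triads in G major: G major (I), A minor (ii), B minor (iii), C major (IV), D major (V), E minor (vi), F♯ diminished (vii°).
Shared triads with their functions: E minor (i in E minor, vi in G major); F♯ diminished (ii° in E minor, vii° in G major); A minor (iv in E minor, ii in G major); C major (VI in E minor, IV in G major).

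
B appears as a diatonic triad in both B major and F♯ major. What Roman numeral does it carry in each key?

I in B major; IV in F♯ major

The scale of B major is B C♯ D♯ E F♯ G♯ A♯; B is degree 1, and the triad built there (B-D♯-F♯) is major, so it is I.
The scale of F♯ major is F♯ G♯ A♯ B C♯ D♯ E♯; B is degree 4, and the triad built there (B-D♯-F♯) is major, so it is IV.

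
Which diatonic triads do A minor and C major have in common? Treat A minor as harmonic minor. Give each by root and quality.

Triads in A minor (harmonic minor): Am (i), Bdim (ii°), Caug (III+), Dm (iv), E (V), F (VI), G#dim (vii°).
Triads in C major: C (I), Dm (ii), Em (iii), F (IV), G (V), Am (vi), Bdim (vii°).
Shared triads with their functions: Am (i in A minor, vi in C major); Bdim (ii° in A minor, vii° in C major); Dm (iv in A minor, ii in C major); F (VI in A minor, IV in C major).

Am, Bdim, Dm, F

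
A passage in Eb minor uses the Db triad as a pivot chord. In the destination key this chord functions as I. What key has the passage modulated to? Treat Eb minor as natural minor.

Db major

The numeral I denotes a major triad on scale degree 1. With Db on degree 1, the tonic of the new key is Db.
Degree 1 carries a major triad in major keys, so the destination is Db major.
Check: the diatonic triads of Db major are Db (I), Ebm (ii), Fm (iii), Gb (IV), Ab (V), Bbm (vi), Cdim (vii°) — Db is indeed I.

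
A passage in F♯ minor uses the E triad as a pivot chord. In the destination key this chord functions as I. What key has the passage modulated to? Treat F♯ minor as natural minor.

The numeral I denotes a major triad on scale degree 1. With E on degree 1, the tonic of the new key is E.
Degree 1 carries a major triad in major keys, so the destination is E major.
Check: the diatonic triads of E major are E (I), F♯m (ii), G♯m (iii), A (IV), B (V), C♯m (vi), D♯dim (vii°) — E is indeed I.

E major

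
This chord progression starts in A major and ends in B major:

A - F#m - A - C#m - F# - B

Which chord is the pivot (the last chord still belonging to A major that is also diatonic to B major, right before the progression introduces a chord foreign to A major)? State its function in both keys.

Chords diatonic to A major: A, Bm, C#m, D, E, F#m, G#dim.
Reading the progression, the first chord not in that set is F#, so the modulation leaves A major there.
The chord immediately before F# is C#m, which is diatonic to both keys: iii in A major and ii in B major.

C#m — iii in A major, ii in B major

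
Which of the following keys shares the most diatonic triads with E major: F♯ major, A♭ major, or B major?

Triads of E major: E (I), F♯m (ii), G♯m (iii), A (IV), B (V), C♯m (vi), D♯dim (vii°).
F♯ major shares 2: G♯m, B.
A♭ major shares 0: none.
B major shares 4: E, G♯m, B, C♯m.
The most common triads (4) are shared with B major.

B major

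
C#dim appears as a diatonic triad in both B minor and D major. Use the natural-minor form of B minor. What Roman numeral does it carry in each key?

The scale of B minor (natural minor) is B C# D E F# G A; C# is degree 2, and the triad built there (C#-E-G) is diminished, so it is ii°.
The scale of D major is D E F# G A B C#; C# is degree 7, and the triad built there (C#-E-G) is diminished, so it is vii°.

ii° in B minor; vii° in D major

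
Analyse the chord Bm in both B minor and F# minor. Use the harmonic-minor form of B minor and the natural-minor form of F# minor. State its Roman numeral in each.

i in B minor; iv in F# minor

The scale of B minor (harmonic minor) is B C# D E F# G A#; B is degree 1, and the triad built there (B-D-F#) is minor, so it is i.
The scale of F# minor (natural minor) is F# G# A B C# D E; B is degree 4, and the triad built there (B-D-F#) is minor, so it is iv.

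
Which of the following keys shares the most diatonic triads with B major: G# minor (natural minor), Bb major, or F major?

Triads of B major: B (I), C#m (ii), D#m (iii), E (IV), F# (V), G#m (vi), A#dim (vii°).
G# minor (natural minor) shares 7: B, C#m, D#m, E, F#, G#m, A#dim.
Bb major shares 0: none.
F major shares 0: none.
The most common triads (7) are shared with G# minor.

G# minor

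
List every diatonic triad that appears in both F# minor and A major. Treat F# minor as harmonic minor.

F#m, G#dim, Bm, D

Triads in F# minor (harmonic minor): F#m (i), G#dim (ii°), Aaug (III+), Bm (iv), C# (V), D (VI), E#dim (vii°).
Triads in A major: A (I), Bm (ii), C#m (iii), D (IV), E (V), F#m (vi), G#dim (vii°).
Shared triads with their functions: F#m (i in F# minor, vi in A major); G#dim (ii° in F# minor, vii° in A major); Bm (iv in F# minor, ii in A major); D (VI in F# minor, IV in A major).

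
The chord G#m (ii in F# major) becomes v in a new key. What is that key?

The numeral v denotes a minor triad on scale degree 5. With G# on degree 5, the tonic of the new key is C#.
Degree 5 carries a minor triad in natural-minor keys, so the destination is C# minor.
Check: the diatonic triads of C# minor (natural minor) are C#m (i), D#dim (ii°), E (III), F#m (iv), G#m (v), A (VI), B (VII) — G#m is indeed v.

C# minor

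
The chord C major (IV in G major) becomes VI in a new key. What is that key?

The numeral VI denotes a major triad on scale degree 6. With C on degree 6, the tonic of the new key is E.
Degree 6 carries a major triad in minor keys, so the destination is E minor.
Check: the diatonic triads of E minor (natural minor) are Em (i), F#dim (ii°), G (III), Am (iv), Bm (v), C (VI), D (VII) — C major is indeed VI.

E minor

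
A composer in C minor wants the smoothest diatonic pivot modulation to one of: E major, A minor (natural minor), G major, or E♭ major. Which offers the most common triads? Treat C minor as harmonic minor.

E♭ major

Triads of C minor (harmonic minor): C minor (i), D diminished (ii°), E♭ augmented (III+), F minor (iv), G major (V), A♭ major (VI), B diminished (vii°).
E major shares 0: none.
A minor (natural minor) shares 2: G, Bdim.
G major shares 1: G.
E♭ major shares 4: Cm, Ddim, Fm, A♭.
The most common triads (4) are shared with E♭ major.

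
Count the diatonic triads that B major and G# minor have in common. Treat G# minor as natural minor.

7

Diatonic triads of B major: B (I), C#m (ii), D#m (iii), E (IV), F# (V), G#m (vi), A#dim (vii°).
Diatonic triads of G# minor (natural minor): G#m (i), A#dim (ii°), B (III), C#m (iv), D#m (v), E (VI), F# (VII).
Matching root and quality in both lists: B, C#m, D#m, E, F#, G#m, A#dim.
That gives 7 common triads.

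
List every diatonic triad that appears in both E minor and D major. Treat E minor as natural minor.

Em, G, Bm, D

Triads in E minor (natural minor): Em (i), F#dim (ii°), G (III), Am (iv), Bm (v), C (VI), D (VII).
Triads in D major: D (I), Em (ii), F#m (iii), G (IV), A (V), Bm (vi), C#dim (vii°).
Shared triads with their functions: Em (i in E minor, ii in D major); G (III in E minor, IV in D major); Bm (v in E minor, vi in D major); D (VII in E minor, I in D major).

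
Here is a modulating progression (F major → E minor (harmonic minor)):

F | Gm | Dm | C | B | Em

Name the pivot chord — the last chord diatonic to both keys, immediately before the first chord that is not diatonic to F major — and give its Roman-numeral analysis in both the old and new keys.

C — V in F major, VI in E minor

Chords diatonic to F major: F, Gm, Am, B♭, C, Dm, Edim.
Reading the progression, the first chord not in that set is B, so the modulation leaves F major there.
The chord immediately before B is C, which is diatonic to both keys: V in F major and VI in E minor.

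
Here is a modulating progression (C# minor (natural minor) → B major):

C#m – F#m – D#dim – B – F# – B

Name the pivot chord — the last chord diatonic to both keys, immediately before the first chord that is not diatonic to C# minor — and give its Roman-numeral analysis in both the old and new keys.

B — VII in C# minor, I in B major

Chords diatonic to C# minor: C#m, D#dim, E, F#m, G#m, A, B.
Reading the progression, the first chord not in that set is F#, so the modulation leaves C# minor there.
The chord immediately before F# is B, which is diatonic to both keys: VII in C# minor and I in B major.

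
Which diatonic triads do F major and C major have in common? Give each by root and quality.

Triads in F major: F major (I), G minor (ii), A minor (iii), B♭ major (IV), C major (V), D minor (vi), E diminished (vii°).
Triads in C major: C major (I), D minor (ii), E minor (iii), F major (IV), G major (V), A minor (vi), B diminished (vii°).
Shared triads with their functions: F major (I in F major, IV in C major); A minor (iii in F major, vi in C major); C major (V in F major, I in C major); D minor (vi in F major, ii in C major).

F, Am, C, Dm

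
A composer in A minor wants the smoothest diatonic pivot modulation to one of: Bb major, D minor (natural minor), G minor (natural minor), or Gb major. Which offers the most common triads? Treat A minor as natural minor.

Triads of A minor (natural minor): Am (i), Bdim (ii°), C (III), Dm (iv), Em (v), F (VI), G (VII).
Bb major shares 2: Dm, F.
D minor (natural minor) shares 4: Am, C, Dm, F.
G minor (natural minor) shares 2: Dm, F.
Gb major shares 0: none.
The most common triads (4) are shared with D minor.

D minor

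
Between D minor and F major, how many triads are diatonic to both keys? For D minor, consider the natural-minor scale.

7

Diatonic triads of D minor (natural minor): Dm (i), Edim (ii°), F (III), Gm (iv), Am (v), B♭ (VI), C (VII).
Diatonic triads of F major: F (I), Gm (ii), Am (iii), B♭ (IV), C (V), Dm (vi), Edim (vii°).
Matching root and quality in both lists: Dm, Edim, F, Gm, Am, B♭, C.
That gives 7 common triads.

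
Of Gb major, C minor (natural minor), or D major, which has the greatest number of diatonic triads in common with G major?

Triads of G major: G (I), Am (ii), Bm (iii), C (IV), D (V), Em (vi), F#dim (vii°).
Gb major shares 0: none.
C minor (natural minor) shares 0: none.
D major shares 4: G, Bm, D, Em.
The most common triads (4) are shared with D major.

D major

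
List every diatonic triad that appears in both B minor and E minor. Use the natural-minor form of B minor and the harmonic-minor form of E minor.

Em

Triads in B minor (natural minor): Bm (i), C#dim (ii°), D (III), Em (iv), F#m (v), G (VI), A (VII).
Triads in E minor (harmonic minor): Em (i), F#dim (ii°), Gaug (III+), Am (iv), B (V), C (VI), D#dim (vii°).
Shared triads with their functions: Em (iv in B minor, i in E minor).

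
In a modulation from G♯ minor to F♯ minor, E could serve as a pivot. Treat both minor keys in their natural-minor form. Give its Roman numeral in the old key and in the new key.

The scale of G♯ minor (natural minor) is G♯ A♯ B C♯ D♯ E F♯; E is degree 6, and the triad built there (E-G♯-B) is major, so it is VI.
The scale of F♯ minor (natural minor) is F♯ G♯ A B C♯ D E; E is degree 7, and the triad built there (E-G♯-B) is major, so it is VII.

VI in G♯ minor; VII in F♯ minor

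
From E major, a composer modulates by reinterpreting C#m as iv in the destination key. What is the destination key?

G# minor

The numeral iv denotes a minor triad on scale degree 4. With C# on degree 4, the tonic of the new key is G#.
Degree 4 carries a minor triad in minor keys, so the destination is G# minor.
Check: the diatonic triads of G# minor (natural minor) are G#m (i), A#dim (ii°), B (III), C#m (iv), D#m (v), E (VI), F# (VII) — C#m is indeed iv.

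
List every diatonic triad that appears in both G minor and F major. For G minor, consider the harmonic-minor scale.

Gm

Triads in G minor (harmonic minor): Gm (i), Adim (ii°), B♭aug (III+), Cm (iv), D (V), E♭ (VI), F♯dim (vii°).
Triads in F major: F (I), Gm (ii), Am (iii), B♭ (IV), C (V), Dm (vi), Edim (vii°).
Shared triads with their functions: Gm (i in G minor, ii in F major).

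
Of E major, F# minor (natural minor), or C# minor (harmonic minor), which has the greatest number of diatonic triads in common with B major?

Triads of B major: B (I), C#m (ii), D#m (iii), E (IV), F# (V), G#m (vi), A#dim (vii°).
E major shares 4: B, C#m, E, G#m.
F# minor (natural minor) shares 2: C#m, E.
C# minor (harmonic minor) shares 1: C#m.
The most common triads (4) are shared with E major.

E major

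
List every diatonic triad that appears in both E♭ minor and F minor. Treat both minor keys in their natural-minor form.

Triads in E♭ minor (natural minor): E♭ minor (i), F diminished (ii°), G♭ major (III), A♭ minor (iv), B♭ minor (v), C♭ major (VI), D♭ major (VII).
Triads in F minor (natural minor): F minor (i), G diminished (ii°), A♭ major (III), B♭ minor (iv), C minor (v), D♭ major (VI), E♭ major (VII).
Shared triads with their functions: B♭ minor (v in E♭ minor, iv in F minor); D♭ major (VII in E♭ minor, VI in F minor).

B♭m, D♭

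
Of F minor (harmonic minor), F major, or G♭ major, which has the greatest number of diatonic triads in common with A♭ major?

Triads of A♭ major: A♭ major (I), B♭ minor (ii), C minor (iii), D♭ major (IV), E♭ major (V), F minor (vi), G diminished (vii°).
F minor (harmonic minor) shares 4: B♭m, D♭, Fm, Gdim.
F major shares 0: none.
G♭ major shares 2: B♭m, D♭.
The most common triads (4) are shared with F minor.

F minor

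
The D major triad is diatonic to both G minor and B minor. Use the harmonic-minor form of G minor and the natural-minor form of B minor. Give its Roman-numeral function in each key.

The scale of G minor (harmonic minor) is G A Bb C D Eb F#; D is degree 5, and the triad built there (D-F#-A) is major, so it is V.
The scale of B minor (natural minor) is B C# D E F# G A; D is degree 3, and the triad built there (D-F#-A) is major, so it is III.

V in G minor; III in B minor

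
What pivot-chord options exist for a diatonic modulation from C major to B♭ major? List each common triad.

Dm, F

Triads in C major: C major (I), D minor (ii), E minor (iii), F major (IV), G major (V), A minor (vi), B diminished (vii°).
Triads in B♭ major: B♭ major (I), C minor (ii), D minor (iii), E♭ major (IV), F major (V), G minor (vi), A diminished (vii°).
Shared triads with their functions: D minor (ii in C major, iii in B♭ major); F major (IV in C major, V in B♭ major).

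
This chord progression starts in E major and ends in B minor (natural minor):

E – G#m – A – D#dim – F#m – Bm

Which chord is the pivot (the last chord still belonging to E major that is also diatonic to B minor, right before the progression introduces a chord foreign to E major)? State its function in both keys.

Chords diatonic to E major: E, F#m, G#m, A, B, C#m, D#dim.
Reading the progression, the first chord not in that set is Bm, so the modulation leaves E major there.
The chord immediately before Bm is F#m, which is diatonic to both keys: ii in E major and v in B minor.

F#m — ii in E major, v in B minor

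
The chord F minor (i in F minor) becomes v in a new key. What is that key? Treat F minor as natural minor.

The numeral v denotes a minor triad on scale degree 5. With F on degree 5, the tonic of the new key is Bb.
Degree 5 carries a minor triad in natural-minor keys, so the destination is Bb minor.
Check: the diatonic triads of Bb minor (natural minor) are Bbm (i), Cdim (ii°), Db (III), Ebm (iv), Fm (v), Gb (VI), Ab (VII) — F minor is indeed v.

Bb minor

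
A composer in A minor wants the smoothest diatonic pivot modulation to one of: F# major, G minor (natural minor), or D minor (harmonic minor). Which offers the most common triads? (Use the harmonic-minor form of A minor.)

G minor

Triads of A minor (harmonic minor): Am (i), Bdim (ii°), Caug (III+), Dm (iv), E (V), F (VI), G#dim (vii°).
F# major shares 0: none.
G minor (natural minor) shares 2: Dm, F.
D minor (harmonic minor) shares 1: Dm.
The most common triads (2) are shared with G minor.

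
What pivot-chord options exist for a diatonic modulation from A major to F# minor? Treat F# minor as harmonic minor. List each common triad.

Triads in A major: A (I), Bm (ii), C#m (iii), D (IV), E (V), F#m (vi), G#dim (vii°).
Triads in F# minor (harmonic minor): F#m (i), G#dim (ii°), Aaug (III+), Bm (iv), C# (V), D (VI), E#dim (vii°).
Shared triads with their functions: Bm (ii in A major, iv in F# minor); D (IV in A major, VI in F# minor); F#m (vi in A major, i in F# minor); G#dim (vii° in A major, ii° in F# minor).

Bm, D, F#m, G#dim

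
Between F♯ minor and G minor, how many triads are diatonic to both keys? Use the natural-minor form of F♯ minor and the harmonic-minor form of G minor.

1

Diatonic triads of F♯ minor (natural minor): F♯m (i), G♯dim (ii°), A (III), Bm (iv), C♯m (v), D (VI), E (VII).
Diatonic triads of G minor (harmonic minor): Gm (i), Adim (ii°), B♭aug (III+), Cm (iv), D (V), E♭ (VI), F♯dim (vii°).
Matching root and quality in both lists: D.
That gives 1 common triad.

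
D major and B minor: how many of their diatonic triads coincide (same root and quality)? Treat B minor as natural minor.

7

Diatonic triads of D major: D major (I), E minor (ii), F♯ minor (iii), G major (IV), A major (V), B minor (vi), C♯ diminished (vii°).
Diatonic triads of B minor (natural minor): B minor (i), C♯ diminished (ii°), D major (III), E minor (iv), F♯ minor (v), G major (VI), A major (VII).
Matching root and quality in both lists: D major, E minor, F♯ minor, G major, A major, B minor, C♯ diminished.
That gives 7 common triads.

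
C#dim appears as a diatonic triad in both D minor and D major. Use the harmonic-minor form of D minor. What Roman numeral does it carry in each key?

vii° in D minor; vii° in D major

The scale of D minor (harmonic minor) is D E F G A Bb C#; C# is degree 7, and the triad built there (C#-E-G) is diminished, so it is vii°.
The scale of D major is D E F# G A B C#; C# is degree 7, and the triad built there (C#-E-G) is diminished, so it is vii°.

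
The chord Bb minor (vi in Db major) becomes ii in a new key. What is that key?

Ab major

The numeral ii denotes a minor triad on scale degree 2. With Bb on degree 2, the tonic of the new key is Ab.
Degree 2 carries a minor triad in major keys, so the destination is Ab major.
Check: the diatonic triads of Ab major are Ab (I), Bbm (ii), Cm (iii), Db (IV), Eb (V), Fm (vi), Gdim (vii°) — Bb minor is indeed ii.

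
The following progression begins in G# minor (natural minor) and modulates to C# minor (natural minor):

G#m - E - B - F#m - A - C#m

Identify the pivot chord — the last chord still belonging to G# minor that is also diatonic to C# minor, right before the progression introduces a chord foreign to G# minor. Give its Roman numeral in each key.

B — III in G# minor, VII in C# minor

Chords diatonic to G# minor: G#m, A#dim, B, C#m, D#m, E, F#.
Reading the progression, the first chord not in that set is F#m, so the modulation leaves G# minor there.
The chord immediately before F#m is B, which is diatonic to both keys: III in G# minor and VII in C# minor.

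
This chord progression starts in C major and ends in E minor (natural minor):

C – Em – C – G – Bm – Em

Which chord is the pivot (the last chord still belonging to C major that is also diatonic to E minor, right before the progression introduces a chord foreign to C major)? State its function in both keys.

Chords diatonic to C major: C, Dm, Em, F, G, Am, Bdim.
Reading the progression, the first chord not in that set is Bm, so the modulation leaves C major there.
The chord immediately before Bm is G, which is diatonic to both keys: V in C major and III in E minor.

G — V in C major, III in E minor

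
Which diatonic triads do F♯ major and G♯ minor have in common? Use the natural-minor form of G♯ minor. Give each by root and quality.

F♯, G♯m, B, D♯m

Triads in F♯ major: F♯ major (I), G♯ minor (ii), A♯ minor (iii), B major (IV), C♯ major (V), D♯ minor (vi), E♯ diminished (vii°).
Triads in G♯ minor (natural minor): G♯ minor (i), A♯ diminished (ii°), B major (III), C♯ minor (iv), D♯ minor (v), E major (VI), F♯ major (VII).
Shared triads with their functions: F♯ major (I in F♯ major, VII in G♯ minor); G♯ minor (ii in F♯ major, i in G♯ minor); B major (IV in F♯ major, III in G♯ minor); D♯ minor (vi in F♯ major, v in G♯ minor).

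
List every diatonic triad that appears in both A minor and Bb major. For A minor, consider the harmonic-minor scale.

Dm, F

Triads in A minor (harmonic minor): Am (i), Bdim (ii°), Caug (III+), Dm (iv), E (V), F (VI), G#dim (vii°).
Triads in Bb major: Bb (I), Cm (ii), Dm (iii), Eb (IV), F (V), Gm (vi), Adim (vii°).
Shared triads with their functions: Dm (iv in A minor, iii in Bb major); F (VI in A minor, V in Bb major).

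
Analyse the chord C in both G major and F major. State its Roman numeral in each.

IV in G major; V in F major

The scale of G major is G A B C D E F♯; C is degree 4, and the triad built there (C-E-G) is major, so it is IV.
The scale of F major is F G A B♭ C D E; C is degree 5, and the triad built there (C-E-G) is major, so it is V.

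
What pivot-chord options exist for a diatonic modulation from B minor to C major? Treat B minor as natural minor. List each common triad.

Em, G

Triads in B minor (natural minor): Bm (i), C#dim (ii°), D (III), Em (iv), F#m (v), G (VI), A (VII).
Triads in C major: C (I), Dm (ii), Em (iii), F (IV), G (V), Am (vi), Bdim (vii°).
Shared triads with their functions: Em (iv in B minor, iii in C major); G (VI in B minor, V in C major).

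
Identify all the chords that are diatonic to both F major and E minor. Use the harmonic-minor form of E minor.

Am, C

Triads in F major: F (I), Gm (ii), Am (iii), Bb (IV), C (V), Dm (vi), Edim (vii°).
Triads in E minor (harmonic minor): Em (i), F#dim (ii°), Gaug (III+), Am (iv), B (V), C (VI), D#dim (vii°).
Shared triads with their functions: Am (iii in F major, iv in E minor); C (V in F major, VI in E minor).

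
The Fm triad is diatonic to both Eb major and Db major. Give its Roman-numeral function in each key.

The scale of Eb major is Eb F G Ab Bb C D; F is degree 2, and the triad built there (F-Ab-C) is minor, so it is ii.
The scale of Db major is Db Eb F Gb Ab Bb C; F is degree 3, and the triad built there (F-Ab-C) is minor, so it is iii.

ii in Eb major; iii in Db major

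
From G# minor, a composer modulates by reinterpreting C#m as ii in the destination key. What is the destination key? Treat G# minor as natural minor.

The numeral ii denotes a minor triad on scale degree 2. With C# on degree 2, the tonic of the new key is B.
Degree 2 carries a minor triad in major keys, so the destination is B major.
Check: the diatonic triads of B major are B (I), C#m (ii), D#m (iii), E (IV), F# (V), G#m (vi), A#dim (vii°) — C#m is indeed ii.

B major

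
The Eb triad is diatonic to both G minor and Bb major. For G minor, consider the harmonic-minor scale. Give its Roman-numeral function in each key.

VI in G minor; IV in Bb major

The scale of G minor (harmonic minor) is G A Bb C D Eb F#; Eb is degree 6, and the triad built there (Eb-G-Bb) is major, so it is VI.
The scale of Bb major is Bb C D Eb F G A; Eb is degree 4, and the triad built there (Eb-G-Bb) is major, so it is IV.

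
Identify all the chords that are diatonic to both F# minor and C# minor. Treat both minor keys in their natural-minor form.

F#m, A, C#m, E

Triads in F# minor (natural minor): F#m (i), G#dim (ii°), A (III), Bm (iv), C#m (v), D (VI), E (VII).
Triads in C# minor (natural minor): C#m (i), D#dim (ii°), E (III), F#m (iv), G#m (v), A (VI), B (VII).
Shared triads with their functions: F#m (i in F# minor, iv in C# minor); A (III in F# minor, VI in C# minor); C#m (v in F# minor, i in C# minor); E (VII in F# minor, III in C# minor).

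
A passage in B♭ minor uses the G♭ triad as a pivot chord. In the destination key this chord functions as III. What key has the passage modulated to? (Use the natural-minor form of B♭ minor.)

The numeral III denotes a major triad on scale degree 3. With G♭ on degree 3, the tonic of the new key is E♭.
Degree 3 carries a major triad in natural-minor keys, so the destination is E♭ minor.
Check: the diatonic triads of E♭ minor (natural minor) are E♭m (i), Fdim (ii°), G♭ (III), A♭m (iv), B♭m (v), C♭ (VI), D♭ (VII) — G♭ is indeed III.

E♭ minor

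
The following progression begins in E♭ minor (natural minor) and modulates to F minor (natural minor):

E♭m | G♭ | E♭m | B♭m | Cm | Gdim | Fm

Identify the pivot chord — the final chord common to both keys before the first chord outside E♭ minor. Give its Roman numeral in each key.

Chords diatonic to E♭ minor: E♭m, Fdim, G♭, A♭m, B♭m, C♭, D♭.
Reading the progression, the first chord not in that set is Cm, so the modulation leaves E♭ minor there.
The chord immediately before Cm is B♭m, which is diatonic to both keys: v in E♭ minor and iv in F minor.

B♭m — v in E♭ minor, iv in F minor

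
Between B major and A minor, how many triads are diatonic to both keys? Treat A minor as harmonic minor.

1

Diatonic triads of B major: B (I), C#m (ii), D#m (iii), E (IV), F# (V), G#m (vi), A#dim (vii°).
Diatonic triads of A minor (harmonic minor): Am (i), Bdim (ii°), Caug (III+), Dm (iv), E (V), F (VI), G#dim (vii°).
Matching root and quality in both lists: E.
That gives 1 common triad.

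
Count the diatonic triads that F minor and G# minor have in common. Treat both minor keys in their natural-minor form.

Diatonic triads of F minor (natural minor): Fm (i), Gdim (ii°), Ab (III), Bbm (iv), Cm (v), Db (VI), Eb (VII).
Diatonic triads of G# minor (natural minor): G#m (i), A#dim (ii°), B (III), C#m (iv), D#m (v), E (VI), F# (VII).
No triad has the same root and quality in both keys.

0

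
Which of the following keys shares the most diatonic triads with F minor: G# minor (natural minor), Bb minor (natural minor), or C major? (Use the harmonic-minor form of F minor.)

Triads of F minor (harmonic minor): Fm (i), Gdim (ii°), Abaug (III+), Bbm (iv), C (V), Db (VI), Edim (vii°).
G# minor (natural minor) shares 0: none.
Bb minor (natural minor) shares 3: Fm, Bbm, Db.
C major shares 1: C.
The most common triads (3) are shared with Bb minor.

Bb minor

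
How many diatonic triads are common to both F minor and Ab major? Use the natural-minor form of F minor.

7

Diatonic triads of F minor (natural minor): Fm (i), Gdim (ii°), Ab (III), Bbm (iv), Cm (v), Db (VI), Eb (VII).
Diatonic triads of Ab major: Ab (I), Bbm (ii), Cm (iii), Db (IV), Eb (V), Fm (vi), Gdim (vii°).
Matching root and quality in both lists: Fm, Gdim, Ab, Bbm, Cm, Db, Eb.
That gives 7 common triads.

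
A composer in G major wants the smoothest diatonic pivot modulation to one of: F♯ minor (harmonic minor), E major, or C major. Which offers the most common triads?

C major

Triads of G major: G major (I), A minor (ii), B minor (iii), C major (IV), D major (V), E minor (vi), F♯ diminished (vii°).
F♯ minor (harmonic minor) shares 2: Bm, D.
E major shares 0: none.
C major shares 4: G, Am, C, Em.
The most common triads (4) are shared with C major.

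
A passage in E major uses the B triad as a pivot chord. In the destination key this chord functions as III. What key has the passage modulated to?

The numeral III denotes a major triad on scale degree 3. With B on degree 3, the tonic of the new key is G♯.
Degree 3 carries a major triad in natural-minor keys, so the destination is G♯ minor.
Check: the diatonic triads of G♯ minor (natural minor) are G♯m (i), A♯dim (ii°), B (III), C♯m (iv), D♯m (v), E (VI), F♯ (VII) — B is indeed III.

G♯ minor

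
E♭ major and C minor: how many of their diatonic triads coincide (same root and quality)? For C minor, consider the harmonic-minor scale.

4

Diatonic triads of E♭ major: E♭ major (I), F minor (ii), G minor (iii), A♭ major (IV), B♭ major (V), C minor (vi), D diminished (vii°).
Diatonic triads of C minor (harmonic minor): C minor (i), D diminished (ii°), E♭ augmented (III+), F minor (iv), G major (V), A♭ major (VI), B diminished (vii°).
Matching root and quality in both lists: F minor, A♭ major, C minor, D diminished.
That gives 4 common triads.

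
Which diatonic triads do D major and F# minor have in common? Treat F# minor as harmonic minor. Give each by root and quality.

D, F#m, Bm

Triads in D major: D major (I), E minor (ii), F# minor (iii), G major (IV), A major (V), B minor (vi), C# diminished (vii°).
Triads in F# minor (harmonic minor): F# minor (i), G# diminished (ii°), A augmented (III+), B minor (iv), C# major (V), D major (VI), E# diminished (vii°).
Shared triads with their functions: D major (I in D major, VI in F# minor); F# minor (iii in D major, i in F# minor); B minor (vi in D major, iv in F# minor).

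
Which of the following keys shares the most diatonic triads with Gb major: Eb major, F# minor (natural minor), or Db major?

Db major

Triads of Gb major: Gb major (I), Ab minor (ii), Bb minor (iii), Cb major (IV), Db major (V), Eb minor (vi), F diminished (vii°).
Eb major shares 0: none.
F# minor (natural minor) shares 0: none.
Db major shares 4: Gb, Bbm, Db, Ebm.
The most common triads (4) are shared with Db major.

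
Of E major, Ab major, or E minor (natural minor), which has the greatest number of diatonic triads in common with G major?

Triads of G major: G (I), Am (ii), Bm (iii), C (IV), D (V), Em (vi), F#dim (vii°).
E major shares 0: none.
Ab major shares 0: none.
E minor (natural minor) shares 7: G, Am, Bm, C, D, Em, F#dim.
The most common triads (7) are shared with E minor.

E minor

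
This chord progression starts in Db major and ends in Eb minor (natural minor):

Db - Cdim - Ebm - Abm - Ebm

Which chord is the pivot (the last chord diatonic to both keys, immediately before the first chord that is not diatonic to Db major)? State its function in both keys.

Chords diatonic to Db major: Db, Ebm, Fm, Gb, Ab, Bbm, Cdim.
Reading the progression, the first chord not in that set is Abm, so the modulation leaves Db major there.
The chord immediately before Abm is Ebm, which is diatonic to both keys: ii in Db major and i in Eb minor.

Ebm — ii in Db major, i in Eb minor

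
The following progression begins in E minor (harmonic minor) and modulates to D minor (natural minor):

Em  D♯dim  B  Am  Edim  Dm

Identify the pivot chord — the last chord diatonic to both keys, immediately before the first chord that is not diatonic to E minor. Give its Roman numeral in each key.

Chords diatonic to E minor: Em, F♯dim, Gaug, Am, B, C, D♯dim.
Reading the progression, the first chord not in that set is Edim, so the modulation leaves E minor there.
The chord immediately before Edim is Am, which is diatonic to both keys: iv in E minor and v in D minor.

Am — iv in E minor, v in D minor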